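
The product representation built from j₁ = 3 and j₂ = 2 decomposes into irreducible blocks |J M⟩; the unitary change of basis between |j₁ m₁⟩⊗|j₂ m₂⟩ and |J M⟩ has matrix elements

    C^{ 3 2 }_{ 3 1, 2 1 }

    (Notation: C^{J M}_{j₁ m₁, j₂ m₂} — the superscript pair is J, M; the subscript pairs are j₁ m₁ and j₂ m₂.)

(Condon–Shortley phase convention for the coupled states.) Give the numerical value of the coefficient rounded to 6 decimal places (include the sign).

−√(1/4) ≈ -0.500000

triangle: 2!×4!×2!/9! = 96/362880
(j±m)!: 4!×2!×3!×1!×5!×1! = 34560
prefactor² = (2J+1)×Δ×N² = 64
  k=1: −1/(1!×1!×1!×2!×3!×0!) = -1/12
  k=2: +1/(2!×0!×0!×1!×4!×1!) = 1/48
Σ = -1/16  ⇒  CG² = 64×(-1/16)² = 1/4
CG = −√(1/4) = -0.500000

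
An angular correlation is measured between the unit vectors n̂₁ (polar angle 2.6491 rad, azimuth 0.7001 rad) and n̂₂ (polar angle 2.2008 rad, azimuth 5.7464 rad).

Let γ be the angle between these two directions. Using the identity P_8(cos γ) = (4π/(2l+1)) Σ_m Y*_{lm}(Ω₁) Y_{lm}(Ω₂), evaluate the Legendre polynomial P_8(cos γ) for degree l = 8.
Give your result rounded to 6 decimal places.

0.296682

Summing Y*_{l m}(θ₁,φ₁)·Y_{l m}(θ₂,φ₂) over m ∈ [−8, 8]; prefactor 4π/(2·8+1) = 0.739198:
  [-8]  conj(Y_{8,-8})(Ω₁) = (0.000999, -0.000812) ; Y_{8,-8}(Ω₂) = (-0.038030, -0.085595) ; Δ = (-0.000108, -0.000055)
  [-7]  conj(Y_{8,-7})(Ω₁) = (-0.001797, 0.009428) ; Y_{8,-7}(Ω₂) = (0.222973, 0.157808) ; Δ = (-0.001888, 0.001819)
  [-6]  conj(Y_{8,-6})(Ω₁) = (-0.021930, -0.039041) ; Y_{8,-6}(Ω₂) = (-0.439309, -0.034831) ; Δ = (0.008274, 0.017915)
  [-5]  conj(Y_{8,-5})(Ω₁) = (0.137079, 0.051426) ; Y_{8,-5}(Ω₂) = (0.326621, -0.160876) ; Δ = (0.053046, -0.005256)
  [-4]  conj(Y_{8,-4})(Ω₁) = (-0.318636, 0.113141) ; Y_{8,-4}(Ω₂) = (0.015215, -0.023409) ; Δ = (-0.002199, 0.009180)
  [-3]  conj(Y_{8,-3})(Ω₁) = (0.259878, -0.444045) ; Y_{8,-3}(Ω₂) = (-0.014237, 0.359692) ; Δ = (0.156020, 0.099798)
  [-2]  conj(Y_{8,-2})(Ω₁) = (0.065489, 0.380152) ; Y_{8,-2}(Ω₂) = (-0.079764, -0.146974) ; Δ = (0.050649, -0.039948)
  [-1]  conj(Y_{8,-1})(Ω₁) = (0.119223, 0.100440) ; Y_{8,-1}(Ω₂) = (-0.250284, -0.148936) ; Δ = (-0.014880, -0.042895)
  [+0]  conj(Y_{8,0})(Ω₁) = (-0.448832, -0.000000) ; Y_{8,0}(Ω₂) = (0.214937, 0.000000) ; Δ = (-0.096471, -0.000000)
  [+1]  conj(Y_{8,1})(Ω₁) = (-0.119223, 0.100440) ; Y_{8,1}(Ω₂) = (0.250284, -0.148936) ; Δ = (-0.014880, 0.042895)
  [+2]  conj(Y_{8,2})(Ω₁) = (0.065489, -0.380152) ; Y_{8,2}(Ω₂) = (-0.079764, 0.146974) ; Δ = (0.050649, 0.039948)
  [+3]  conj(Y_{8,3})(Ω₁) = (-0.259878, -0.444045) ; Y_{8,3}(Ω₂) = (0.014237, 0.359692) ; Δ = (0.156020, -0.099798)
  [+4]  conj(Y_{8,4})(Ω₁) = (-0.318636, -0.113141) ; Y_{8,4}(Ω₂) = (0.015215, 0.023409) ; Δ = (-0.002199, -0.009180)
  [+5]  conj(Y_{8,5})(Ω₁) = (-0.137079, 0.051426) ; Y_{8,5}(Ω₂) = (-0.326621, -0.160876) ; Δ = (0.053046, 0.005256)
  [+6]  conj(Y_{8,6})(Ω₁) = (-0.021930, 0.039041) ; Y_{8,6}(Ω₂) = (-0.439309, 0.034831) ; Δ = (0.008274, -0.017915)
  [+7]  conj(Y_{8,7})(Ω₁) = (0.001797, 0.009428) ; Y_{8,7}(Ω₂) = (-0.222973, 0.157808) ; Δ = (-0.001888, -0.001819)
  [+8]  conj(Y_{8,8})(Ω₁) = (0.000999, 0.000812) ; Y_{8,8}(Ω₂) = (-0.038030, 0.085595) ; Δ = (-0.000108, 0.000055)
Σ over m = (0.401356, 0.000000); ×(4π/17) → (0.296682, 0.000000). Real part: 0.296682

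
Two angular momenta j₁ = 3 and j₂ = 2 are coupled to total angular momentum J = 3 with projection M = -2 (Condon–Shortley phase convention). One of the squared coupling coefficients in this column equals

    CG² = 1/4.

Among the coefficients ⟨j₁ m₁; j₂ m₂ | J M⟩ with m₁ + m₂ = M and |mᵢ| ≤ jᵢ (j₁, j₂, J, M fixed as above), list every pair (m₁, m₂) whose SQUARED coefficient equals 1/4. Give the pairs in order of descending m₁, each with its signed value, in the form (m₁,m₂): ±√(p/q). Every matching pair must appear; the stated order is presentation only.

(-1,-1): −√(1/4)

Admissible pairs with m₁+m₂ = M = -2: (-3,1), (-2,0), (-1,-1), (0,-2)
  (m₁,m₂)=(0,-2): CG² = 1/3, CG = +√(1/3)
  (m₁,m₂)=(-1,-1): CG² = 1/4, CG = −√(1/4)   ← matches the target
  (m₁,m₂)=(-2,0): CG² = 0/1, CG = 0
  (m₁,m₂)=(-3,1): CG² = 5/12, CG = +√(5/12)
Pairs with CG² = 1/4: (-1,-1): −√(1/4)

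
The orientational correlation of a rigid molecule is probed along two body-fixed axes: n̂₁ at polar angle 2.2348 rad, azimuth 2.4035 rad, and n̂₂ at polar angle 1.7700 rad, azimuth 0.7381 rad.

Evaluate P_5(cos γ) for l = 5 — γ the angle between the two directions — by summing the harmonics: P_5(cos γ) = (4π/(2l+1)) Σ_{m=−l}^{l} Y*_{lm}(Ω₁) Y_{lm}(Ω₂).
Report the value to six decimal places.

0.090907

Expand P_5 via completeness: Σ_{m} conj(Y_{5,m}) at Ω₁ times Y_{5,m} at Ω₂ —
  [-5]  conj(Y_{5,-5})(Ω₁) = +0.119947-0.073354i ; Y_{5,-5}(Ω₂) = -0.358317+0.219147i ; Δ = -0.026904+0.052570i
  [-4]  conj(Y_{5,-4})(Ω₁) = +0.341716+0.065443i ; Y_{5,-4}(Ω₂) = +0.263358+0.050428i ; Δ = +0.086693+0.034467i
  [-3]  conj(Y_{5,-3})(Ω₁) = +0.245150+0.326880i ; Y_{5,-3}(Ω₂) = +0.126595+0.168792i ; Δ = -0.024140+0.082761i
  [-2]  conj(Y_{5,-2})(Ω₁) = -0.008530+0.089885i ; Y_{5,-2}(Ω₂) = +0.026862-0.283114i ; Δ = +0.025219+0.004829i
  [-1]  conj(Y_{5,-1})(Ω₁) = +0.240327-0.218601i ; Y_{5,-1}(Ω₂) = +0.112397-0.102238i ; Δ = +0.004663-0.049141i
  [+0]  conj(Y_{5,0})(Ω₁) = +0.180058-0.000000i ; Y_{5,0}(Ω₂) = -0.285943+0.000000i ; Δ = -0.051486+0.000000i
  [+1]  conj(Y_{5,1})(Ω₁) = -0.240327-0.218601i ; Y_{5,1}(Ω₂) = -0.112397-0.102238i ; Δ = +0.004663+0.049141i
  [+2]  conj(Y_{5,2})(Ω₁) = -0.008530-0.089885i ; Y_{5,2}(Ω₂) = +0.026862+0.283114i ; Δ = +0.025219-0.004829i
  [+3]  conj(Y_{5,3})(Ω₁) = -0.245150+0.326880i ; Y_{5,3}(Ω₂) = -0.126595+0.168792i ; Δ = -0.024140-0.082761i
  [+4]  conj(Y_{5,4})(Ω₁) = +0.341716-0.065443i ; Y_{5,4}(Ω₂) = +0.263358-0.050428i ; Δ = +0.086693-0.034467i
  [+5]  conj(Y_{5,5})(Ω₁) = -0.119947-0.073354i ; Y_{5,5}(Ω₂) = +0.358317+0.219147i ; Δ = -0.026904-0.052570i
Accumulated sum +0.079576+0.000000i; after 4π/(2l+1) scaling, +0.090907+0.000000i ⇒ P_5 = 0.090907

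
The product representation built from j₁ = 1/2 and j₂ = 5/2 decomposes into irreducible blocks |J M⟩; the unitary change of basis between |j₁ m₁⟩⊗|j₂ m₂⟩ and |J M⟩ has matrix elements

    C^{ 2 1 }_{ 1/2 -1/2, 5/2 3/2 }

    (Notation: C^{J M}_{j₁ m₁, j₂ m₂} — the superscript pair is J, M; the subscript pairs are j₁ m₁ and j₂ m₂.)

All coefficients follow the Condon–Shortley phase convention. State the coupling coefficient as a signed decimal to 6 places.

j₁+j₂−J=1  J+j₁−j₂=0  J−j₁+j₂=4  j₁+j₂+J+1=6
(j₁±m₁, j₂±m₂, J±M) = (0,1,4,1,3,1)
P² = 24
sum k=1..1:
  [1] −1/6 = -1/6
S = -1/6
C² = P²·S² = 2/3 ; C = -0.816497

-0.816497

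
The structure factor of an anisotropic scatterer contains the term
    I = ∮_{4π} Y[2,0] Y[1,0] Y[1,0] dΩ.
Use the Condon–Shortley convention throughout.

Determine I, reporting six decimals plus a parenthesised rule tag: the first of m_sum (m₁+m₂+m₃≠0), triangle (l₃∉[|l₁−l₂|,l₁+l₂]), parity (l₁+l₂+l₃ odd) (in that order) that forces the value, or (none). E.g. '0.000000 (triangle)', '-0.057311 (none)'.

0.252313 (none)

Rules hold: Σm=0, L=4 even, 1≤1≤3.
N = 5·3·3 = 45
Δ = 2!·2!·0!/5! = 1/30
Racah Σ t=1..1: t=1:−1/1 = -1/1
⇒ 3j(2 1 1; 0 0 0)² = 2/15, sgn +1
(m-triple is (0,0,0) — same symbol as above.)
4πI² = N·(3j₀)²·(3jₘ)² = 4/5
I = +1·√(0.8/4π) = 0.25231325
No selection rule forces the value: the integral is nonzero (none).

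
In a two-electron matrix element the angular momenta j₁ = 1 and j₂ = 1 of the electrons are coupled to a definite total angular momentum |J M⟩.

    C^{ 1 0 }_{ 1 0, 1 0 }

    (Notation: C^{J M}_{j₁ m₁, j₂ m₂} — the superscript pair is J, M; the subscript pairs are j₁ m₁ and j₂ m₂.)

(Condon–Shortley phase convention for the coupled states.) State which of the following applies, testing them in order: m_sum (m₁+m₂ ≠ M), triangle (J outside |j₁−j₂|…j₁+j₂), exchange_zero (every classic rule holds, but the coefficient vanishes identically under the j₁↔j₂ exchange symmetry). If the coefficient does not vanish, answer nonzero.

m-sum: m₁+m₂ = 0+0 = 0, M = 0  ✓
triangle: |j₁−j₂| = 0 ≤ J = 1 ≤ j₁+j₂ = 2  ✓
exchange: j₁=j₂ and m₁=m₂, and (−1)^(j₁+j₂−J) = (−1)^1 = −1 forces ⟨j₁m₁;j₂m₂|JM⟩ = −⟨j₂m₂;j₁m₁|JM⟩ = −⟨j₁m₁;j₂m₂|JM⟩ ⇒ the coefficient vanishes identically
Racah sum check: Σ_k collapses to 0 ⇒ CG = 0

exchange_zero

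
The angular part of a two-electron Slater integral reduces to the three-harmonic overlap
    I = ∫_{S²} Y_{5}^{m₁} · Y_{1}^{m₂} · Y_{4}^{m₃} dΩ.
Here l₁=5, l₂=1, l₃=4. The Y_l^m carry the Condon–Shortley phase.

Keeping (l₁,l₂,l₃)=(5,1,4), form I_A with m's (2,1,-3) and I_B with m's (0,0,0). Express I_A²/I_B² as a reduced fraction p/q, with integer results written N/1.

l's match ⇒ only the (l;m) 3-j factors differ between A and B.
A: triangle coeff Δ(5,1,4) = 1/495; Σ_t [2,2]: t=2:+1/10080 = 1/10080; (3j)²=1/165 [(5 1 4; 2 1 -3)], sign=-1
B: triangle coeff Δ(5,1,4) = 1/495; Σ_t [1,1]: t=1:−1/576 = -1/576; (3j)²=5/99 [(5 1 4; 0 0 0)], sign=-1
I_A²/I_B² = (1/165)/(5/99) = 3/25

3/25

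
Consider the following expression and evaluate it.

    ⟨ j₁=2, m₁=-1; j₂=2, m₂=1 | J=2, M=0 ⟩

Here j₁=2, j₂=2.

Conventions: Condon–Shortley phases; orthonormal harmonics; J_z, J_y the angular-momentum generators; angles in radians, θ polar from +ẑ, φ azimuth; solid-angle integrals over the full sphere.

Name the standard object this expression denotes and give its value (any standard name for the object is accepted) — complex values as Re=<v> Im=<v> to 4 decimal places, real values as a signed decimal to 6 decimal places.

This is a Clebsch–Gordan (vector-coupling) coefficient.
√[5·2!2!2!/7! · 1!3!3!1!2!2!] = √(8/7)
  +(−1)^1/∏(1,1,2,2,0,0)! = -1/4  (running -1/4)
  +(−1)^2/∏(2,0,1,1,1,1)! = 1/2  (running 1/4)
⟨..|..⟩ = √(8/7)·(1/4) = +0.267261

Clebsch–Gordan coefficient, +√(1/14) ≈ +0.267261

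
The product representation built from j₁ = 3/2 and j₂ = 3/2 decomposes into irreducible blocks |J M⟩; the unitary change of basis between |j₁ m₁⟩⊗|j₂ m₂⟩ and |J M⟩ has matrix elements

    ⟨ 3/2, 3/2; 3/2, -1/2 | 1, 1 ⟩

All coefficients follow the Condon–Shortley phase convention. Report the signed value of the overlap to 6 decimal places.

+√(3/10) ≈ +0.547723

j₁+j₂−J=2  J+j₁−j₂=1  J−j₁+j₂=1  j₁+j₂+J+1=5
(j₁±m₁, j₂±m₂, J±M) = (3,0,1,2,2,0)
P² = 6/5
sum k=0..0:
  [0] +1/2 = 1/2
S = 1/2
C² = P²·S² = 3/10 ; C = +0.547723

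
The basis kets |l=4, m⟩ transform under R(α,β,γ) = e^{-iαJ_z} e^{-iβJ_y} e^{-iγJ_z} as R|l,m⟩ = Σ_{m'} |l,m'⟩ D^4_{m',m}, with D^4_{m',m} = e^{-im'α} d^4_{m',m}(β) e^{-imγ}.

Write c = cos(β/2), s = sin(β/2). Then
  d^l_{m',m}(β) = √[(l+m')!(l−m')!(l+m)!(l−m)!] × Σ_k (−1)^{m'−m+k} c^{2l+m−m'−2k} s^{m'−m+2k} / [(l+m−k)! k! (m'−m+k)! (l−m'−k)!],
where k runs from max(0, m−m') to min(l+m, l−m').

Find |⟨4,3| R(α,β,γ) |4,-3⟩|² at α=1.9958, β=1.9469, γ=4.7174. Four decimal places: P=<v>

P=0.2392

First d^4_{3,-3}(β=1.9469), then the phase factors e^{-i(3)α} and e^{-i(-3)γ}:
c=cos(1.946900/2)=0.562450, s=sin(1.946900/2)=0.826831; N=√[5040·1·1·5040]=5040.000000
k: max(0,(-3)−(3))=0 … min(4+(-3),4−(3))=1
  k=0: (−1)^6·5040.0000/(720)·0.5625^2·0.8268^6 = +0.707566
  k=1: (−1)^7·5040.0000/(5040)·0.5625^0·0.8268^8 = -0.218441
d^4_{3,-3}(1.9469) = +0.707566 -0.218441 = +0.489125
|D^4_{3,-3}|² = |d^4_{3,-3}(β)|² = (+0.489125)² = 0.239243 (the z-rotation phases have unit modulus)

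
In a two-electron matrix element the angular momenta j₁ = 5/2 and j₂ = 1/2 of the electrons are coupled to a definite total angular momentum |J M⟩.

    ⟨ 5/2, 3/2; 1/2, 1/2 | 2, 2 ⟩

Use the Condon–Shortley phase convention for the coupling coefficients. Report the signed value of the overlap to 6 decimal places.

j₁+j₂−J=1  J+j₁−j₂=4  J−j₁+j₂=0  j₁+j₂+J+1=6
(j₁±m₁, j₂±m₂, J±M) = (4,1,1,0,4,0)
P² = 96
sum k=1..1:
  [1] −1/24 = -1/24
S = -1/24
C² = P²·S² = 1/6 ; C = -0.408248

−√(1/6) ≈ -0.408248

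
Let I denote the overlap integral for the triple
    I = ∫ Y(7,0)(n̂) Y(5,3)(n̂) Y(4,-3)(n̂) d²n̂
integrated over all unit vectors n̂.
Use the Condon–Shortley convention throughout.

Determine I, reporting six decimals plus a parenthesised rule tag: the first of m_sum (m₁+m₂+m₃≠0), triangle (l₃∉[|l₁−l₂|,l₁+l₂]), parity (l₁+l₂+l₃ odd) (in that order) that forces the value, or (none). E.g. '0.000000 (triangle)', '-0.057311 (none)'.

Rules hold: Σm=0, L=16 even, 2≤4≤12.
N = 15·11·9 = 1485
Δ = 8!·6!·2!/17! = 1/6126120
Racah Σ t=3..5: t=3:−1/69120 t=4:+1/20736 t=5:−1/69120 = 1/51840
⇒ 3j(7 5 4; 0 0 0)² = 280/21879, sgn +1
Racah Σ t=6..7: t=6:+1/345600 t=7:−1/3628800 = 19/7257600
⇒ 3j(7 5 4; 0 3 -3)² = 2527/218790, sgn -1
4πI² = N·(3j₀)²·(3jₘ)² = 353780/1611753
I = -1·√(0.2195/4π) = -0.13216378
No selection rule forces the value: the integral is nonzero (none).

-0.132164 (none)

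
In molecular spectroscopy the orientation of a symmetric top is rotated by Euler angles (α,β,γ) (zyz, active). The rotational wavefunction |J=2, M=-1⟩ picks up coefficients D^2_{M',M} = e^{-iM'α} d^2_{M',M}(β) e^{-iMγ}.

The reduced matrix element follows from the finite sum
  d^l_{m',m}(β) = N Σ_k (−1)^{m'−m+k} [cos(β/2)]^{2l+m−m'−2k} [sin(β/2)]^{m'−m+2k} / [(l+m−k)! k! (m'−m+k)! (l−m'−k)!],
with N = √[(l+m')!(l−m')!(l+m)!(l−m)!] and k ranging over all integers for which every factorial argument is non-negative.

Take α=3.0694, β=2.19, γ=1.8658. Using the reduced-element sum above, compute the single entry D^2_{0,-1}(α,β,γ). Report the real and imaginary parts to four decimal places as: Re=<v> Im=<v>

Re=-0.1683 Im=0.5538

D^2_{0,-1}(3.0694,2.1900,1.8658) = e^{-i·0·3.0694}·d^2_{0,-1}(2.1900)·e^{-i·-1·1.8658}. Compute d first:
With c≡cos(β/2)=0.458046 and s≡sin(β/2)=0.888928, N=[2·2·1·6]^{1/2}=4.898979
k∈{0,1} keeps every argument non-negative
  k=0: (−1)^1·4.8990/(2)·0.4580^3·0.8889^1 = -0.209253
  k=1: (−1)^2·4.8990/(2)·0.4580^1·0.8889^3 = +0.788107
d^2_{0,-1}(2.1900) = -0.209253 +0.788107 = +0.578855
Attach z-rotation phases: D = e^{-i(0)(3.0694)}·(+0.578855)·e^{-i(-1)(1.8658)} = -0.168298+0.553849i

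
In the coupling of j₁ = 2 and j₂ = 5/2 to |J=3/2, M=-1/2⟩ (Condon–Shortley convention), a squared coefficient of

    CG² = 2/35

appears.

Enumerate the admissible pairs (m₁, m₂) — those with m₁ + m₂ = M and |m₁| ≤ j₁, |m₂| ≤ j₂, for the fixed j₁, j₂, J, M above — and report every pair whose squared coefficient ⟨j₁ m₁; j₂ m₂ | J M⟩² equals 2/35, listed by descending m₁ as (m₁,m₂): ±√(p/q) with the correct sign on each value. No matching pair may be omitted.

Admissible pairs with m₁+m₂ = M = -1/2: (-2,3/2), (-1,1/2), (0,-1/2), (1,-3/2), (2,-5/2)
  (m₁,m₂)=(2,-5/2): CG² = 8/21, CG = +√(8/21)
  (m₁,m₂)=(1,-3/2): CG² = 2/105, CG = −√(2/105)
  (m₁,m₂)=(0,-1/2): CG² = 2/35, CG = −√(2/35)   ← matches the target
  (m₁,m₂)=(-1,1/2): CG² = 5/21, CG = +√(5/21)
  (m₁,m₂)=(-2,3/2): CG² = 32/105, CG = −√(32/105)
Pairs with CG² = 2/35: (0,-1/2): −√(2/35)

(0,-1/2): −√(2/35)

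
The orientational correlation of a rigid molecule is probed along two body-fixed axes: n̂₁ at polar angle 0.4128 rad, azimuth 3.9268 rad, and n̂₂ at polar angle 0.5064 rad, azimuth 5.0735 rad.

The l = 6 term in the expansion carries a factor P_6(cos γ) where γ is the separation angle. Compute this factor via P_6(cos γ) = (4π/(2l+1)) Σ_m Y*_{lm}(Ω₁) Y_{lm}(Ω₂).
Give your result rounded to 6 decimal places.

-0.328118

Summing Y*_{l m}(θ₁,φ₁)·Y_{l m}(θ₂,φ₂) over m ∈ [−6, 6]; prefactor 4π/(2·6+1) = 0.966644:
  m=-6: Y*=-0.000002-0.002014i  Y=+0.003530+0.005206i  product +0.000010-0.000007i
  m=-5: Y*=+0.011274+0.011253i  Y=+0.038207-0.009138i  product +0.000534+0.000327i
  m=-4: Y*=-0.076054+0.000058i  Y=+0.018444-0.145196i  product -0.001394+0.011044i
  m=-3: Y*=+0.169606-0.169800i  Y=-0.310815-0.164774i  product -0.080695+0.024830i
  m=-2: Y*=+0.000183+0.478554i  Y=-0.375661+0.330960i  product -0.158451-0.179713i
  m=-1: Y*=-0.327729-0.327603i  Y=+0.083791+0.221862i  product +0.045222-0.100161i
  m=+0: Y*=-0.140498-0.000000i  Y=-0.356633+0.000000i  product +0.050106+0.000000i
  m=+1: Y*=+0.327729-0.327603i  Y=-0.083791+0.221862i  product +0.045222+0.100161i
  m=+2: Y*=+0.000183-0.478554i  Y=-0.375661-0.330960i  product -0.158451+0.179713i
  m=+3: Y*=-0.169606-0.169800i  Y=+0.310815-0.164774i  product -0.080695-0.024830i
  m=+4: Y*=-0.076054-0.000058i  Y=+0.018444+0.145196i  product -0.001394-0.011044i
  m=+5: Y*=-0.011274+0.011253i  Y=-0.038207-0.009138i  product +0.000534-0.000327i
  m=+6: Y*=-0.000002+0.002014i  Y=+0.003530-0.005206i  product +0.000010+0.000007i
Total Σ_m = -0.339440-0.000000i. Multiply by 0.966644: -0.328118-0.000000i. P_6(cos γ) = -0.328118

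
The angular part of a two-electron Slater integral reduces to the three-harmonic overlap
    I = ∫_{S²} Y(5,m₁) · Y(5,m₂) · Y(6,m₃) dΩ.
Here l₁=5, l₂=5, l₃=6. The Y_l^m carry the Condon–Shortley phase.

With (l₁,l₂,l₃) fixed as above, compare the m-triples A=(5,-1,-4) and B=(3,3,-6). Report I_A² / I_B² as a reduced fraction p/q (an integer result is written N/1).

Same 5,5,6: normalisation and zero-m 3j drop out of the ratio.
A: Δ: 4! 6! 6! / 17! → 1/28588560; sum: t=0:+1/829440 = 1/829440; 3j²(5 5 6; 5 -1 -4) = Δ·Π!·Σ² = 225/9724  (sign +1)
B: Δ: 4! 6! 6! / 17! → 1/28588560; sum: t=2:+1/2073600 = 1/2073600; 3j²(5 5 6; 3 3 -6) = Δ·Π!·Σ² = 28/1105  (sign +1)
I_A²/I_B² = (225/9724)/(28/1105) = 1125/1232

1125/1232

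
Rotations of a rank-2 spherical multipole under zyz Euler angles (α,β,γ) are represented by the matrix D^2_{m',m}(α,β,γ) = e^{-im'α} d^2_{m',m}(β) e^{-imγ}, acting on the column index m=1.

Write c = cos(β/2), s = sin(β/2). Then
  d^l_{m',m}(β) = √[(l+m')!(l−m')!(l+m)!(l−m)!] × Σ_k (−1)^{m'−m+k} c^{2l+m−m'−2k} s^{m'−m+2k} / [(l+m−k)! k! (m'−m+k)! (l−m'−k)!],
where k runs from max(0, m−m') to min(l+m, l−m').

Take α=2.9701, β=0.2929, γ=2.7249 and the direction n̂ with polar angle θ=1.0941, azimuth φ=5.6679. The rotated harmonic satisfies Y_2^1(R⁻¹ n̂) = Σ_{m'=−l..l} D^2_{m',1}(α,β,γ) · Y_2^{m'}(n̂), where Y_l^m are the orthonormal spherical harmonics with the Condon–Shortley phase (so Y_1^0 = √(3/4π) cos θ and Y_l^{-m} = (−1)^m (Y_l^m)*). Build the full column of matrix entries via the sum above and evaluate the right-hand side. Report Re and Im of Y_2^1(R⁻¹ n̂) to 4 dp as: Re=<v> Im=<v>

Re=-0.1569 Im=-0.0025

Need the full column D^2_{m',1} for m'=−2..2 at α=2.9701, β=0.2929, γ=2.7249.
cos(β/2)=0.989295, sin(β/2)=0.145927
d^2_{-2,1}: single k=3 term ⇒ +0.006148;  D = -0.006132-0.000453i
d^2_{-1,1}: k∈[2..3] ⇒ +0.062524 -0.000453 = +0.062070;  D = +0.060214+0.015068i
d^2_{0,1}: k∈[1..2] ⇒ +0.346090 -0.007530 = +0.338560;  D = -0.309590-0.137028i
d^2_{1,1}: k∈[0..1] ⇒ +0.957864 -0.062524 = +0.895340;  D = +0.744877+0.496782i
d^2_{2,1}: single k=0 term ⇒ -0.282582;  D = +0.204888+0.194610i
Y_2^{m'}(θ=1.0941,φ=5.6679) and Σ D·Y over m':
  (-0.0061-0.0005i)·(+0.1018+0.2875i)  (+0.0602+0.0151i)·(+0.2572+0.1818i)  (-0.3096-0.1370i)·(-0.1162+0.0000i)  (+0.7449+0.4968i)·(-0.2572+0.1818i)  (+0.2049+0.1946i)·(+0.1018-0.2875i)
Y_2^1(R⁻¹ n̂) = -0.156877-0.002520i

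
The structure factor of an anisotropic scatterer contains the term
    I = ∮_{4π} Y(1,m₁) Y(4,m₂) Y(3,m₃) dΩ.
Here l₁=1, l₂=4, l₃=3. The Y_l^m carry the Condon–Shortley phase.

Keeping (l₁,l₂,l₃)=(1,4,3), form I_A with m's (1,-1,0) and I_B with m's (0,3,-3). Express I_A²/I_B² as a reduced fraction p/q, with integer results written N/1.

l's match ⇒ only the (l;m) 3-j factors differ between A and B.
A: triangle coeff Δ(1,4,3) = 1/252; Σ_t [0,0]: t=0:+1/72 = 1/72; (3j)²=5/126 [(1 4 3; 1 -1 0)], sign=-1
B: triangle coeff Δ(1,4,3) = 1/252; Σ_t [1,1]: t=1:−1/720 = -1/720; (3j)²=1/36 [(1 4 3; 0 3 -3)], sign=-1
I_A²/I_B² = (5/126)/(1/36) = 10/7

10/7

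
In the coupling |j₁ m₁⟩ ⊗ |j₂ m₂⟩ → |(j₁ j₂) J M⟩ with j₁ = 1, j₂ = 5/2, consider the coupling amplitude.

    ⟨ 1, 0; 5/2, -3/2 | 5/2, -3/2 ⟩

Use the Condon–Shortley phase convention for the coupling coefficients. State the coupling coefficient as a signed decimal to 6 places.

+0.507093

triangle: 1!·1!·4!/7! = 24/5040
(j±m)!: 1!·1!·1!·4!·1!·4! = 576
prefactor² = (2J+1)·Δ·N² = 576/35
  k=0: +1/(0!·1!·1!·1!·0!·3!) = 1/6
  k=1: −1/(1!·0!·0!·0!·1!·4!) = -1/24
Σ = 1/8  ⇒  CG² = 576/35·(1/8)² = 9/35
CG = +√(9/35) = +0.507093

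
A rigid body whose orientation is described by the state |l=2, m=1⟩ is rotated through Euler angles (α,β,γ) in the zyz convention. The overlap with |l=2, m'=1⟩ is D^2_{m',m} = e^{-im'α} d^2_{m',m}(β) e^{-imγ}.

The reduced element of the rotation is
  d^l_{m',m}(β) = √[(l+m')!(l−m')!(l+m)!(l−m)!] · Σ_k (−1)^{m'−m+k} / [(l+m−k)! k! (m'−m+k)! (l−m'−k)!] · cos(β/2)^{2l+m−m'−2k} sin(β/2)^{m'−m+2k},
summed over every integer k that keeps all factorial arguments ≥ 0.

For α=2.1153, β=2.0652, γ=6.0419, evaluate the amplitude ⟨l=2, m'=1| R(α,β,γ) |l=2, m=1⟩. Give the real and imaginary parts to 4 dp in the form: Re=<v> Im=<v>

Split into d^2_{1,1}(β=2.0652) × two z-phases.
With c≡cos(β/2)=0.512588 and s≡sin(β/2)=0.858635, N=[6·1·6·1]^{1/2}=6.000000
k: max(0,(1)−(1))=0 … min(2+(1),2−(1))=1
  k=0: (−1)^0·6.0000/(6)·0.5126^4·0.8586^0 = +0.069036
  k=1: (−1)^1·6.0000/(2)·0.5126^2·0.8586^2 = -0.581132
d^2_{1,1}(2.0652) = +0.069036 -0.581132 = -0.512097
Attach z-rotation phases: D = e^{-i(1)(2.1153)}·(-0.512097)·e^{-i(1)(6.0419)} = +0.152909+0.488735i

Re=0.1529 Im=0.4887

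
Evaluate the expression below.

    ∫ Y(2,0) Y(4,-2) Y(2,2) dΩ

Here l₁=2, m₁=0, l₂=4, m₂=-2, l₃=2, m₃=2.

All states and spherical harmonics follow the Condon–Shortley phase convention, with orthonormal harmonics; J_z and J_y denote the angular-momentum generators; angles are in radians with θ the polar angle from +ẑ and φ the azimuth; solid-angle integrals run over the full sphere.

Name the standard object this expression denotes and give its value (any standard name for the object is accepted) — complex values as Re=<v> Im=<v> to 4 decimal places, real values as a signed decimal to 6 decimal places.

Gaunt coefficient, +0.156078

This is a Gaunt coefficient — the integral of a triple product of spherical harmonics over the sphere.
Checks pass: Σm=0; 8 even; l₃=2∈[2,6].
(2·2+1)(2·4+1)(2·2+1) = 225
Δ: 4! 0! 4! / 9! → 1/630
sum: t=2:+1/16 = 1/16
3j²(2 4 2; 0 0 0) = Δ·Π!·Σ² = 2/35  (sign +1)
sum: t=2:+1/96 = 1/96
3j²(2 4 2; 0 -2 2) = Δ·Π!·Σ² = 1/42  (sign +1)
combine: 4πI² = 225·2/35·1/42 = 15/49
take √, sign +1: I = 0.15607835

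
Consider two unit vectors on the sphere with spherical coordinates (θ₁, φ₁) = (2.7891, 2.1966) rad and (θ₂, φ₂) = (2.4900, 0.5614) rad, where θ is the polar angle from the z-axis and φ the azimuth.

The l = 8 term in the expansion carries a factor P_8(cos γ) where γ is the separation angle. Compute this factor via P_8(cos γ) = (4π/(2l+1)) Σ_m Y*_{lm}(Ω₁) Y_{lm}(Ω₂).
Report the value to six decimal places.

0.248418

Addition theorem: P_8(cos γ) = (4π/17) Σ_m Y*_{lm}(Ω₁) Y_{lm}(Ω₂), m = −8…8:
  term(m=-8) = 0.00000 + 0.00000j   from Y*(Ω₁)=0.00003 - 0.00010j, Y(Ω₂)=-0.00207 + 0.00920j
  term(m=-7) = 0.00002 - 0.00005j   from Y*(Ω₁)=0.00107 - 0.00037j, Y(Ω₂)=0.03487 - 0.03507j
  term(m=-6) = -0.00115 - 0.00047j   from Y*(Ω₁)=0.00637 + 0.00448j, Y(Ω₂)=-0.15479 + 0.03572j
  term(m=-5) = -0.00416 + 0.01247j   from Y*(Ω₁)=0.00048 + 0.03822j, Y(Ω₂)=0.32479 + 0.11292j
  term(m=-4) = 0.06396 + 0.01685j   from Y*(Ω₁)=-0.11010 + 0.08170j, Y(Ω₂)=-0.30139 - 0.37669j
  term(m=-3) = 0.02235 - 0.11421j   from Y*(Ω₁)=-0.33304 - 0.10544j, Y(Ω₂)=0.03770 + 0.33099j
  term(m=-2) = 0.07776 + 0.01007j   from Y*(Ω₁)=-0.17907 - 0.54182j, Y(Ω₂)=-0.05952 + 0.12384j
  term(m=-1) = 0.01061 - 0.16450j   from Y*(Ω₁)=0.23573 - 0.32618j, Y(Ω₂)=0.34673 - 0.21806j
  term(m=+0) = -0.00271 + 0.00000j   from Y*(Ω₁)=-0.30480 + 0.00000j, Y(Ω₂)=0.00890 + 0.00000j
  term(m=+1) = 0.01061 + 0.16450j   from Y*(Ω₁)=-0.23573 - 0.32618j, Y(Ω₂)=-0.34673 - 0.21806j
  term(m=+2) = 0.07776 - 0.01007j   from Y*(Ω₁)=-0.17907 + 0.54182j, Y(Ω₂)=-0.05952 - 0.12384j
  term(m=+3) = 0.02235 + 0.11421j   from Y*(Ω₁)=0.33304 - 0.10544j, Y(Ω₂)=-0.03770 + 0.33099j
  term(m=+4) = 0.06396 - 0.01685j   from Y*(Ω₁)=-0.11010 - 0.08170j, Y(Ω₂)=-0.30139 + 0.37669j
  term(m=+5) = -0.00416 - 0.01247j   from Y*(Ω₁)=-0.00048 + 0.03822j, Y(Ω₂)=-0.32479 + 0.11292j
  term(m=+6) = -0.00115 + 0.00047j   from Y*(Ω₁)=0.00637 - 0.00448j, Y(Ω₂)=-0.15479 - 0.03572j
  term(m=+7) = 0.00002 + 0.00005j   from Y*(Ω₁)=-0.00107 - 0.00037j, Y(Ω₂)=-0.03487 - 0.03507j
  term(m=+8) = 0.00000 - 0.00000j   from Y*(Ω₁)=0.00003 + 0.00010j, Y(Ω₂)=-0.00207 - 0.00920j
Total Σ_m = 0.33606 - 0.00000j. Multiply by 0.739198: 0.24842 - 0.00000j. P_8(cos γ) = 0.248418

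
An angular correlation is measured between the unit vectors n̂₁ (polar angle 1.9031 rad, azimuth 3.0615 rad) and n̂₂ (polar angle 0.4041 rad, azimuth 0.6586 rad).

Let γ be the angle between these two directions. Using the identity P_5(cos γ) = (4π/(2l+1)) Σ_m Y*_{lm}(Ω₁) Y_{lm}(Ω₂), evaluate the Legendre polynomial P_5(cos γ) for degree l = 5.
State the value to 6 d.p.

Summing Y*_{l m}(θ₁,φ₁)·Y_{l m}(θ₂,φ₂) over m ∈ [−5, 5]; prefactor 4π/(2·5+1) = 1.142397:
  term(m=-5) = 0.00130 - 0.00080j   from Y*(Ω₁)=-0.32261 + 0.13657j, Y(Ω₂)=-0.00431 + 0.00066j
  term(m=-4) = 0.01212 + 0.00229j   from Y*(Ω₁)=-0.36286 + 0.12040j, Y(Ω₂)=-0.02819 - 0.01567j
  term(m=-3) = -0.00103 - 0.00137j   from Y*(Ω₁)=0.01198 - 0.00294j, Y(Ω₂)=-0.05476 - 0.12773j
  term(m=-2) = 0.01161 - 0.12392j   from Y*(Ω₁)=0.33200 - 0.05364j, Y(Ω₂)=0.09285 - 0.35825j
  term(m=-1) = 0.02965 - 0.02700j   from Y*(Ω₁)=0.07607 - 0.00611j, Y(Ω₂)=0.41562 - 0.32163j
  term(m=+0) = -0.02876 + 0.00000j   from Y*(Ω₁)=-0.31529 + 0.00000j, Y(Ω₂)=0.09121 + 0.00000j
  term(m=+1) = 0.02965 + 0.02700j   from Y*(Ω₁)=-0.07607 - 0.00611j, Y(Ω₂)=-0.41562 - 0.32163j
  term(m=+2) = 0.01161 + 0.12392j   from Y*(Ω₁)=0.33200 + 0.05364j, Y(Ω₂)=0.09285 + 0.35825j
  term(m=+3) = -0.00103 + 0.00137j   from Y*(Ω₁)=-0.01198 - 0.00294j, Y(Ω₂)=0.05476 - 0.12773j
  term(m=+4) = 0.01212 - 0.00229j   from Y*(Ω₁)=-0.36286 - 0.12040j, Y(Ω₂)=-0.02819 + 0.01567j
  term(m=+5) = 0.00130 + 0.00080j   from Y*(Ω₁)=0.32261 + 0.13657j, Y(Ω₂)=0.00431 + 0.00066j
Total Σ_m = 0.07854 - 0.00000j. Multiply by 1.142397: 0.08972 - 0.00000j. P_5(cos γ) = 0.089722

0.089722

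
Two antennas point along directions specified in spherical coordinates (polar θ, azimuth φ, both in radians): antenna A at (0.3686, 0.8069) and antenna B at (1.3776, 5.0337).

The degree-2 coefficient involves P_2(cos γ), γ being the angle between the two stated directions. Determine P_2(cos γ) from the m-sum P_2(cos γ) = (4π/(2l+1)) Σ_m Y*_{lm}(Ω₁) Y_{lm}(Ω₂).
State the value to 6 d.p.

-0.499703

Addition theorem: P_2(cos γ) = (4π/5) Σ_m Y*_{lm}(Ω₁) Y_{lm}(Ω₂), m = −2…2:
  term(m=-2) = (-0.010528, -0.015402)   from Y*(Ω₁)=(-0.002156, 0.050101), Y(Ω₂)=(-0.297824, 0.222959)
  term(m=-1) = (-0.017641, 0.033429)   from Y*(Ω₁)=(0.179618, 0.187513), Y(Ω₂)=(0.045972, 0.138117)
  term(m=+0) = (-0.142486, 0.000000)   from Y*(Ω₁)=(0.507948, -0.000000), Y(Ω₂)=(-0.280513, 0.000000)
  term(m=+1) = (-0.017641, -0.033429)   from Y*(Ω₁)=(-0.179618, 0.187513), Y(Ω₂)=(-0.045972, 0.138117)
  term(m=+2) = (-0.010528, 0.015402)   from Y*(Ω₁)=(-0.002156, -0.050101), Y(Ω₂)=(-0.297824, -0.222959)
Accumulated sum (-0.198826, 0.000000); after 4π/(2l+1) scaling, (-0.499703, 0.000000) ⇒ P_2 = -0.499703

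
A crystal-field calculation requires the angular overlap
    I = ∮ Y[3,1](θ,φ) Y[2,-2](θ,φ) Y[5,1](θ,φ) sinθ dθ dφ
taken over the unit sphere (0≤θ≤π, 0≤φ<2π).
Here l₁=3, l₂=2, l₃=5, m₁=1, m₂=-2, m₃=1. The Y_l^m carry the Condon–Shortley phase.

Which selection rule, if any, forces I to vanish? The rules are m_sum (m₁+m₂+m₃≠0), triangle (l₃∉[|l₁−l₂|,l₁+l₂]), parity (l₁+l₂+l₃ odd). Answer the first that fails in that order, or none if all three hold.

none

azimuthal sum: 1 − 2 + 1 = 0  ✓
1 ≤ 5 ≤ 5 (triangle on l)  ✓
L = 3 + 2 + 5 = 10 (even)  ✓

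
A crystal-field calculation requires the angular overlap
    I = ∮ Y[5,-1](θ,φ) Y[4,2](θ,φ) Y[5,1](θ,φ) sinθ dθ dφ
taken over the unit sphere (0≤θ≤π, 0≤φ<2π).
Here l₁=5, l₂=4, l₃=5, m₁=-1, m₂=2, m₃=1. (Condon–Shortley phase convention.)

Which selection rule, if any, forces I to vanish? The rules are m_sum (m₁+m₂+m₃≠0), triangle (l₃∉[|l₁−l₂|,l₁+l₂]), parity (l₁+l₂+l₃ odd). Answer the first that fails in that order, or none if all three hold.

m₁+m₂+m₃ = -1 + 2 + 1 = 2  ✗
triangle: |5−4|=1 ≤ l₃=5 ≤ 5+4=9
parity: l₁+l₂+l₃ = 14 is even

m_sum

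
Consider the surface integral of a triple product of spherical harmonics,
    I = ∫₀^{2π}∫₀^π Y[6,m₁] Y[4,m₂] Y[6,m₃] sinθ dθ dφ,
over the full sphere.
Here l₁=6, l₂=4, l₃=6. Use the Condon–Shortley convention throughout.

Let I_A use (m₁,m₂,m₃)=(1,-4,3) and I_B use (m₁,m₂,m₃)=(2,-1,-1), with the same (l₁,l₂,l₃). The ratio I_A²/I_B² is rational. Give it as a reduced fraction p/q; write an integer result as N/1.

Shared (l₁,l₂,l₃)=(6,4,6): N and (l;000)² cancel in I_A²/I_B².
A: Δ = 4!·8!·4!/17! = 1/15315300; Racah Σ t=0..0: t=0:+1/414720 = 1/414720; ⇒ 3j(6 4 6; 1 -4 3)² = 49/2431, sgn -1
B: Δ = 4!·8!·4!/17! = 1/15315300; Racah Σ t=0..3: t=0:+1/82944 t=1:−1/17280 t=2:+1/34560 t=3:−1/725760 = -53/2903040; ⇒ 3j(6 4 6; 2 -1 -1)² = 2809/306306, sgn +1
I_A²/I_B² = (49/2431)/(2809/306306) = 6174/2809

6174/2809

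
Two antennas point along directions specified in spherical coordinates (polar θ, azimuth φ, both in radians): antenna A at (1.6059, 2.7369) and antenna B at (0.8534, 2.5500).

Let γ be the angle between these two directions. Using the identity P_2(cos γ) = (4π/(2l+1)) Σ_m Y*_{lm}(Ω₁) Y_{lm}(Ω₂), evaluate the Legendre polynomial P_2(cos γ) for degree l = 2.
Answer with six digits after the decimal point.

Expand P_2 via completeness: Σ_{m} conj(Y_{2,m}) at Ω₁ times Y_{2,m} at Ω₂ —
  m=-2: (0.26618 - 0.27927j) × (0.08290 + 0.20305j) = 0.07877 + 0.03090j  (running Σ = 0.07877 + 0.03090j)
  m=-1: (0.02491 - 0.01067j) × (-0.31767 - 0.21343j) = -0.01019 - 0.00193j  (running Σ = 0.06858 + 0.02897j)
  m=0: (-0.31423 + 0.00000j) × (0.09355 + 0.00000j) = -0.02940 + 0.00000j  (running Σ = 0.03919 + 0.02897j)
  m=1: (-0.02491 - 0.01067j) × (0.31767 - 0.21343j) = -0.01019 + 0.00193j  (running Σ = 0.02900 + 0.03090j)
  m=2: (0.26618 + 0.27927j) × (0.08290 - 0.20305j) = 0.07877 - 0.03090j  (running Σ = 0.10777 + 0.00000j)
Total Σ_m = 0.10777 + 0.00000j. Multiply by 2.513274: 0.27085 + 0.00000j. P_2(cos γ) = 0.270850

0.270850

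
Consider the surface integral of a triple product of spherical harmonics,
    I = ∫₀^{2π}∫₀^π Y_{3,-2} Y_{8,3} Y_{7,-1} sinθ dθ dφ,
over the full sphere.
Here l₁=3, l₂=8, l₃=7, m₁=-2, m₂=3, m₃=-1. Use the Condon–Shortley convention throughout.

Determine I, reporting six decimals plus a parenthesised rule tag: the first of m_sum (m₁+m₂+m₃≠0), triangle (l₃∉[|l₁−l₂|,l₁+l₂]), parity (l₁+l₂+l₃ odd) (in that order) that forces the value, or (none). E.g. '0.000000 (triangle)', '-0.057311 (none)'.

0.039939 (none)

m-sum 0 ✓  L=18 even ✓  5≤7≤11 ✓
Π(2lᵢ+1) = 7×17×15 = 1785
triangle coeff Δ(3,8,7) = 1/5290740
Σ_t [1,3]: t=1:−1/7257600 t=2:+1/2073600 t=3:−1/7257600 = 1/4838400
(3j)²=252/20995 [(3 8 7; 0 0 0)], sign=-1
Σ_t [3,4]: t=3:−1/11612160 t=4:+1/14515200 = -1/58060800
(3j)²=55/58786 [(3 8 7; -2 3 -1)], sign=-1
⇒ 4πI² = 20790/1037153
I = (+1)√(20790/1037153/(4π)) = 0.03993934
No selection rule forces the value: the integral is nonzero (none).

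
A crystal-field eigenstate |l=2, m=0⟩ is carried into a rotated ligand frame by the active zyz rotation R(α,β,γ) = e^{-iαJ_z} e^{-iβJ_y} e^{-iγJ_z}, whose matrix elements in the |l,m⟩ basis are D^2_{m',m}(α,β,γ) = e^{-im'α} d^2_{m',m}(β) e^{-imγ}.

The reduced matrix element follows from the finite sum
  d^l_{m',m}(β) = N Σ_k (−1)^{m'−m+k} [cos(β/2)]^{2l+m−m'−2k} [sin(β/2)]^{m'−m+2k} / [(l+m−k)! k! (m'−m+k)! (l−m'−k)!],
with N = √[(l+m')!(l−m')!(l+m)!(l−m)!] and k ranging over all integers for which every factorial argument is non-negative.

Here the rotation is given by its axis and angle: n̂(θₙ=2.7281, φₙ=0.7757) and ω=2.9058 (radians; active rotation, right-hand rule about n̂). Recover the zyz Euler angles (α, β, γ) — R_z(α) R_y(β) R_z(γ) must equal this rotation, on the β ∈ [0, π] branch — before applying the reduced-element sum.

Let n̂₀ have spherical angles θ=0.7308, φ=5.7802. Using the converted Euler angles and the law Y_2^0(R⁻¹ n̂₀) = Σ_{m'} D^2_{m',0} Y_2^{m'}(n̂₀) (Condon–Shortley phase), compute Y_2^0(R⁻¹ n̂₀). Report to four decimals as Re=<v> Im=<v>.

Re=-0.1420 Im=0.0000

Axis–angle → zyz. n̂ = (sinθₙcosφₙ, sinθₙsinφₙ, cosθₙ) = (+0.286865, +0.281354, -0.915723), ω = 2.9058.
R = I cosω + sinω [n̂]ₓ + (1−cosω) n̂n̂ᵀ gives
  R = [-0.810024, +0.373113, -0.452380; -0.054738, -0.816200, -0.575171; -0.583837, -0.441140, +0.681565]
β = atan2(√(R₁₃²+R₂₃²), R₃₃) = 0.820897; α = atan2(R₂₃, R₁₃) mod 2π = 4.045925; γ = atan2(R₃₂, −R₃₁) mod 2π = 5.636118
Need the full column D^2_{m',0} for m'=−2..2 at α=4.0459, β=0.8209, γ=5.6361.
cos(β/2)=0.916942, sin(β/2)=0.399021
d^2_{-2,0}: single k=2 term ⇒ +0.327907;  D = -0.077265+0.318674i
d^2_{-1,0}: k∈[1..2] ⇒ +0.753523 -0.142693 = +0.610830;  D = -0.377621-0.480120i
d^2_{0,0}: k∈[0..2] ⇒ +0.706915 -0.535469 +0.025350 = +0.196796;  D = +0.196796+0.000000i
d^2_{1,0}: k∈[0..1] ⇒ -0.753523 +0.142693 = -0.610830;  D = +0.377621-0.480120i
d^2_{2,0}: single k=0 term ⇒ +0.327907;  D = -0.077265-0.318674i
Y_2^{m'}(θ=0.7308,φ=5.7802) and Σ D·Y over m':
  (-0.0773+0.3187i)·(+0.0921+0.1454i)  (-0.3776-0.4801i)·(+0.3364+0.1851i)  (+0.1968+0.0000i)·(+0.2093+0.0000i)  (+0.3776-0.4801i)·(-0.3364+0.1851i)  (-0.0773-0.3187i)·(+0.0921-0.1454i)
Y_2^0(R⁻¹ n̂) = -0.142044+0.000000i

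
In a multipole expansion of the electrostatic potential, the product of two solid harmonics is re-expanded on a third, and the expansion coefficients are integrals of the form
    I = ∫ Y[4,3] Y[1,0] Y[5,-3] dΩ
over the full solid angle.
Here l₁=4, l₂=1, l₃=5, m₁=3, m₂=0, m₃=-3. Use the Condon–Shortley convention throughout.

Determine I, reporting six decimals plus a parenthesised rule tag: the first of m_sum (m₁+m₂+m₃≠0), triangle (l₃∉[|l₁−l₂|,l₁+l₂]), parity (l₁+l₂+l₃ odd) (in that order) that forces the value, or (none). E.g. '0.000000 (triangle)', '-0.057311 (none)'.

-0.196426 (none)

m-sum 0 ✓  L=10 even ✓  3≤5≤5 ✓
Π(2lᵢ+1) = 9×3×11 = 297
triangle coeff Δ(4,1,5) = 1/495
Σ_t [0,0]: t=0:+1/576 = 1/576
(3j)²=5/99 [(4 1 5; 0 0 0)], sign=-1
Σ_t [0,0]: t=0:+1/5040 = 1/5040
(3j)²=16/495 [(4 1 5; 3 0 -3)], sign=+1
⇒ 4πI² = 16/33
I = (-1)√(16/33/(4π)) = -0.19642560
No selection rule forces the value: the integral is nonzero (none).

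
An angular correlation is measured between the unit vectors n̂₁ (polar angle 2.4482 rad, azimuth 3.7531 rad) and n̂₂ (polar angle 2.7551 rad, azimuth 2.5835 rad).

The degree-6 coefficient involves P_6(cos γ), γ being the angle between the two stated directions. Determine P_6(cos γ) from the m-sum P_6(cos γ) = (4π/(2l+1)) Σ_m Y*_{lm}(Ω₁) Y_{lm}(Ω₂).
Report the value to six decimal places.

-0.400194

Addition theorem: P_6(cos γ) = (4π/13) Σ_m Y*_{lm}(Ω₁) Y_{lm}(Ω₂), m = −6…6:
  [-6]  conj(Y_{6,-6})(Ω₁) = (-0.028458, -0.016577) ; Y_{6,-6}(Ω₂) = (-0.001356, -0.000285) ; Δ = (0.000034, 0.000031)
  [-5]  conj(Y_{6,-5})(Ω₁) = (-0.136793, 0.011525) ; Y_{6,-5}(Ω₂) = (-0.011076, 0.004057) ; Δ = (0.001468, -0.000683)
  [-4]  conj(Y_{6,-4})(Ω₁) = (-0.251690, 0.210094) ; Y_{6,-4}(Ω₂) = (-0.037335, 0.047949) ; Δ = (-0.000677, -0.019912)
  [-3]  conj(Y_{6,-3})(Ω₁) = (-0.119560, 0.442790) ; Y_{6,-3}(Ω₂) = (-0.021486, 0.206893) ; Δ = (-0.089041, -0.034250)
  [-2]  conj(Y_{6,-2})(Ω₁) = (0.086089, 0.237476) ; Y_{6,-2}(Ω₂) = (0.200079, 0.409365) ; Δ = (-0.079990, 0.082756)
  [-1]  conj(Y_{6,-1})(Ω₁) = (-0.198864, -0.139436) ; Y_{6,-1}(Ω₂) = (0.433280, 0.270495) ; Δ = (-0.048447, -0.114206)
  [+0]  conj(Y_{6,0})(Ω₁) = (-0.336702, -0.000000) ; Y_{6,0}(Ω₂) = (-0.057326, 0.000000) ; Δ = (0.019302, 0.000000)
  [+1]  conj(Y_{6,1})(Ω₁) = (0.198864, -0.139436) ; Y_{6,1}(Ω₂) = (-0.433280, 0.270495) ; Δ = (-0.048447, 0.114206)
  [+2]  conj(Y_{6,2})(Ω₁) = (0.086089, -0.237476) ; Y_{6,2}(Ω₂) = (0.200079, -0.409365) ; Δ = (-0.079990, -0.082756)
  [+3]  conj(Y_{6,3})(Ω₁) = (0.119560, 0.442790) ; Y_{6,3}(Ω₂) = (0.021486, 0.206893) ; Δ = (-0.089041, 0.034250)
  [+4]  conj(Y_{6,4})(Ω₁) = (-0.251690, -0.210094) ; Y_{6,4}(Ω₂) = (-0.037335, -0.047949) ; Δ = (-0.000677, 0.019912)
  [+5]  conj(Y_{6,5})(Ω₁) = (0.136793, 0.011525) ; Y_{6,5}(Ω₂) = (0.011076, 0.004057) ; Δ = (0.001468, 0.000683)
  [+6]  conj(Y_{6,6})(Ω₁) = (-0.028458, 0.016577) ; Y_{6,6}(Ω₂) = (-0.001356, 0.000285) ; Δ = (0.000034, -0.000031)
Σ over m = (-0.414003, -0.000000); ×(4π/13) → (-0.400194, -0.000000). Real part: -0.400194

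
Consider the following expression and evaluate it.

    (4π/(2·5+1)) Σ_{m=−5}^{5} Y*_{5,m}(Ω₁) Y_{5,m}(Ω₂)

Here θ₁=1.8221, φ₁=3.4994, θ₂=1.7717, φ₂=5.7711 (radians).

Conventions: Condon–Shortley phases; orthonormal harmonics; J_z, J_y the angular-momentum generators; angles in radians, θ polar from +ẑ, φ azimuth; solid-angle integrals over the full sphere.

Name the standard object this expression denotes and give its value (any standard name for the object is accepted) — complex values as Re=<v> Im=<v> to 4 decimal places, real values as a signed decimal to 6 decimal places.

This sum is the spherical-harmonic addition theorem: it equals the Legendre polynomial P_l(cos γ) of the angle γ between the two directions.
Summing Y*_{l m}(θ₁,φ₁)·Y_{l m}(θ₂,φ₂) over m ∈ [−5, 5]; prefactor 4π/(2·5+1) = 1.142397:
  [-5]  conj(Y_{5,-5})(Ω₁) = 0.08567 - 0.38629j ; Y_{5,-5}(Ω₂) = -0.35046 + 0.23019j ; Δ = 0.05890 + 0.15510j
  [-4]  conj(Y_{5,-4})(Ω₁) = -0.04469 - 0.31811j ; Y_{5,-4}(Ω₂) = 0.12410 - 0.23982j ; Δ = -0.08183 - 0.02876j
  [-3]  conj(Y_{5,-3})(Ω₁) = 0.06652 + 0.12252j ; Y_{5,-3}(Ω₂) = -0.00721 - 0.20871j ; Δ = 0.02509 - 0.01477j
  [-2]  conj(Y_{5,-2})(Ω₁) = 0.24303 + 0.21128j ; Y_{5,-2}(Ω₂) = 0.14863 + 0.24427j ; Δ = -0.01549 + 0.09077j
  [-1]  conj(Y_{5,-1})(Ω₁) = -0.06236 - 0.02332j ; Y_{5,-1}(Ω₂) = 0.13017 + 0.07317j ; Δ = -0.00641 - 0.00760j
  [+0]  conj(Y_{5,0})(Ω₁) = -0.31735 + 0.00000j ; Y_{5,0}(Ω₂) = -0.28735 + 0.00000j ; Δ = 0.09119 + 0.00000j
  [+1]  conj(Y_{5,1})(Ω₁) = 0.06236 - 0.02332j ; Y_{5,1}(Ω₂) = -0.13017 + 0.07317j ; Δ = -0.00641 + 0.00760j
  [+2]  conj(Y_{5,2})(Ω₁) = 0.24303 - 0.21128j ; Y_{5,2}(Ω₂) = 0.14863 - 0.24427j ; Δ = -0.01549 - 0.09077j
  [+3]  conj(Y_{5,3})(Ω₁) = -0.06652 + 0.12252j ; Y_{5,3}(Ω₂) = 0.00721 - 0.20871j ; Δ = 0.02509 + 0.01477j
  [+4]  conj(Y_{5,4})(Ω₁) = -0.04469 + 0.31811j ; Y_{5,4}(Ω₂) = 0.12410 + 0.23982j ; Δ = -0.08183 + 0.02876j
  [+5]  conj(Y_{5,5})(Ω₁) = -0.08567 - 0.38629j ; Y_{5,5}(Ω₂) = 0.35046 + 0.23019j ; Δ = 0.05890 - 0.15510j
Σ over m = 0.05171 + 0.00000j; ×(4π/11) → 0.05907 + 0.00000j. Real part: 0.059068

Legendre polynomial (addition theorem), +0.059068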